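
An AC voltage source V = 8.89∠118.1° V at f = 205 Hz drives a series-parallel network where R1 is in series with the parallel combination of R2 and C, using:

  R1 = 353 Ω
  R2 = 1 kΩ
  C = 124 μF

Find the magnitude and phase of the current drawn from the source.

Step 1 — Angular frequency: ω = 2π·f = 2π·205 = 1288 rad/s.
Step 2 — Component impedances:
  R1: Z = R = 353 Ω
  R2: Z = R = 1000 Ω
  C: Z = 1/(jωC) = -j/(ω·C) = 0 - j6.261 Ω
Step 3 — Parallel branch: R2 || C = 1/(1/R2 + 1/C) = 0.0392 - j6.261 Ω.
Step 4 — Series with R1: Z_total = R1 + (R2 || C) = 353 - j6.261 Ω = 353.1∠-1.0° Ω.
Step 5 — Source phasor: V = 8.89∠118.1° V = -4.187 + j7.842 V.
Step 6 — Ohm's law: I = V / Z_total = (-4.187 + j7.842) / (353 - j6.261) = -0.01225 + j0.022 A.
Step 7 — Convert to polar: |I| = 0.02518 A, ∠I = 119.1°.

I = 0.02518∠119.1° A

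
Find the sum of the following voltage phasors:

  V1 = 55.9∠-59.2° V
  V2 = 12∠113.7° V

Step 1 — Convert each phasor to rectangular form:
  V1 = 55.9·(cos(-59.2°) + j·sin(-59.2°)) = 28.62 - j48.02 V
  V2 = 12·(cos(113.7°) + j·sin(113.7°)) = -4.823 + j10.99 V
Step 2 — Sum components: V_total = 23.8 - j37.03 V.
Step 3 — Convert to polar: |V_total| = 44.02 V, ∠V_total = -57.3°.

V_total = 44.02∠-57.3° V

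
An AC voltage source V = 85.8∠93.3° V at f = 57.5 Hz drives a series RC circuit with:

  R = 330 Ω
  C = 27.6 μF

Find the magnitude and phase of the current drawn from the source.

Step 1 — Angular frequency: ω = 2π·f = 2π·57.5 = 361.3 rad/s.
Step 2 — Component impedances:
  R: Z = R = 330 Ω
  C: Z = 1/(jωC) = -j/(ω·C) = 0 - j100.3 Ω
Step 3 — Series combination: Z_total = R + C = 330 - j100.3 Ω = 344.9∠-16.9° Ω.
Step 4 — Source phasor: V = 85.8∠93.3° V = -4.939 + j85.66 V.
Step 5 — Ohm's law: I = V / Z_total = (-4.939 + j85.66) / (330 - j100.3) = -0.08591 + j0.2335 A.
Step 6 — Convert to polar: |I| = 0.2488 A, ∠I = 110.2°.

I = 0.2488∠110.2° A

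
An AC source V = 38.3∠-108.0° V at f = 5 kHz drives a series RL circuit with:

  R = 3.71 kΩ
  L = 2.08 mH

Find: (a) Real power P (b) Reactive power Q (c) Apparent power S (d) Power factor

Step 1 — Angular frequency: ω = 2π·f = 2π·5000 = 3.142e+04 rad/s.
Step 2 — Component impedances:
  R: Z = R = 3710 Ω
  L: Z = jωL = j·3.142e+04·0.00208 = 0 + j65.35 Ω
Step 3 — Series combination: Z_total = R + L = 3710 + j65.35 Ω = 3711∠1.0° Ω.
Step 4 — Source phasor: V = 38.3∠-108.0° V = -11.84 - j36.43 V.
Step 5 — Current: I = V / Z = -0.003362 - j0.009759 A = 0.01032∠-109.0° A.
Step 6 — Complex power: S = V·I* = 0.3953 + j0.006962 VA.
Step 7 — Real power: P = Re(S) = 0.3953 W.
Step 8 — Reactive power: Q = Im(S) = 0.006962 VAR.
Step 9 — Apparent power: |S| = 0.3953 VA.
Step 10 — Power factor: PF = P/|S| = 0.9998 (lagging).

(a) P = 0.3953 W  (b) Q = 0.006962 VAR  (c) S = 0.3953 VA  (d) PF = 0.9998 (lagging)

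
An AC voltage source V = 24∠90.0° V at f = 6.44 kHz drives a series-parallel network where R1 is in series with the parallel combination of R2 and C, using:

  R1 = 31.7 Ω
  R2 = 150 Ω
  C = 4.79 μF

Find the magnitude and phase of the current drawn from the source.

Step 1 — Angular frequency: ω = 2π·f = 2π·6440 = 4.046e+04 rad/s.
Step 2 — Component impedances:
  R1: Z = R = 31.7 Ω
  R2: Z = R = 150 Ω
  C: Z = 1/(jωC) = -j/(ω·C) = 0 - j5.159 Ω
Step 3 — Parallel branch: R2 || C = 1/(1/R2 + 1/C) = 0.1773 - j5.153 Ω.
Step 4 — Series with R1: Z_total = R1 + (R2 || C) = 31.88 - j5.153 Ω = 32.29∠-9.2° Ω.
Step 5 — Source phasor: V = 24∠90.0° V = 0 + j24 V.
Step 6 — Ohm's law: I = V / Z_total = (0 + j24) / (31.88 - j5.153) = -0.1186 + j0.7337 A.
Step 7 — Convert to polar: |I| = 0.7432 A, ∠I = 99.2°.

I = 0.7432∠99.2° A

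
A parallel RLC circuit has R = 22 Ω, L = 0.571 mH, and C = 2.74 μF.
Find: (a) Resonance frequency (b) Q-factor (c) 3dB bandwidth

Step 1 — Resonance: ω₀ = 1/√(LC) = 1/√(0.000571·2.74e-06) = 2.528e+04 rad/s.
Step 2 — f₀ = ω₀/(2π) = 4024 Hz.
Step 3 — Parallel Q: Q = R/(ω₀L) = 22/(2.528e+04·0.000571) = 1.524.
Step 4 — Bandwidth: Δω = ω₀/Q = 1.659e+04 rad/s; BW = Δω/(2π) = 2640 Hz.

(a) f₀ = 4024 Hz  (b) Q = 1.524  (c) BW = 2640 Hz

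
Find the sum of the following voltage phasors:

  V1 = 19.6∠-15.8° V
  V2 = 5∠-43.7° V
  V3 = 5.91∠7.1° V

Step 1 — Convert each phasor to rectangular form:
  V1 = 19.6·(cos(-15.8°) + j·sin(-15.8°)) = 18.86 - j5.337 V
  V2 = 5·(cos(-43.7°) + j·sin(-43.7°)) = 3.615 - j3.454 V
  V3 = 5.91·(cos(7.1°) + j·sin(7.1°)) = 5.865 + j0.7305 V
Step 2 — Sum components: V_total = 28.34 - j8.061 V.
Step 3 — Convert to polar: |V_total| = 29.46 V, ∠V_total = -15.9°.

V_total = 29.46∠-15.9° V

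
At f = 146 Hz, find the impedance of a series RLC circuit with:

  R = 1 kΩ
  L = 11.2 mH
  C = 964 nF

Step 1 — Angular frequency: ω = 2π·f = 2π·146 = 917.3 rad/s.
Step 2 — Component impedances:
  R: Z = R = 1000 Ω
  L: Z = jωL = j·917.3·0.0112 = 0 + j10.27 Ω
  C: Z = 1/(jωC) = -j/(ω·C) = 0 - j1131 Ω
Step 3 — Series combination: Z_total = R + L + C = 1000 - j1121 Ω = 1502∠-48.3° Ω.

Z = 1000 - j1121 Ω = 1502∠-48.3° Ω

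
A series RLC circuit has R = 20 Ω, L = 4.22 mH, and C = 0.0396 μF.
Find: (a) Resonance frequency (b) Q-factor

Step 1 — Resonance condition Im(Z)=0 gives ω₀ = 1/√(LC).
Step 2 — ω₀ = 1/√(0.00422·3.96e-08) = 7.736e+04 rad/s.
Step 3 — f₀ = ω₀/(2π) = 1.231e+04 Hz.
Step 4 — Series Q: Q = ω₀L/R = 7.736e+04·0.00422/20 = 16.32.

(a) f₀ = 1.231e+04 Hz  (b) Q = 16.32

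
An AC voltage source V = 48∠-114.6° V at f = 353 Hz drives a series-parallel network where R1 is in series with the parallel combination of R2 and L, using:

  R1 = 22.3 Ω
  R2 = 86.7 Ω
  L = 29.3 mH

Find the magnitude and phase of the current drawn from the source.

Step 1 — Angular frequency: ω = 2π·f = 2π·353 = 2218 rad/s.
Step 2 — Component impedances:
  R1: Z = R = 22.3 Ω
  R2: Z = R = 86.7 Ω
  L: Z = jωL = j·2218·0.0293 = 0 + j64.99 Ω
Step 3 — Parallel branch: R2 || L = 1/(1/R2 + 1/L) = 31.19 + j41.61 Ω.
Step 4 — Series with R1: Z_total = R1 + (R2 || L) = 53.49 + j41.61 Ω = 67.77∠37.9° Ω.
Step 5 — Source phasor: V = 48∠-114.6° V = -19.98 - j43.64 V.
Step 6 — Ohm's law: I = V / Z_total = (-19.98 - j43.64) / (53.49 + j41.61) = -0.6282 - j0.3273 A.
Step 7 — Convert to polar: |I| = 0.7083 A, ∠I = -152.5°.

I = 0.7083∠-152.5° A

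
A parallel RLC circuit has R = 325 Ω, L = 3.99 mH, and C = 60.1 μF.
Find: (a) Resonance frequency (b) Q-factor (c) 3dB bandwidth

Step 1 — Resonance: ω₀ = 1/√(LC) = 1/√(0.00399·6.01e-05) = 2042 rad/s.
Step 2 — f₀ = ω₀/(2π) = 325 Hz.
Step 3 — Parallel Q: Q = R/(ω₀L) = 325/(2042·0.00399) = 39.89.
Step 4 — Bandwidth: Δω = ω₀/Q = 51.2 rad/s; BW = Δω/(2π) = 8.148 Hz.

(a) f₀ = 325 Hz  (b) Q = 39.89  (c) BW = 8.148 Hz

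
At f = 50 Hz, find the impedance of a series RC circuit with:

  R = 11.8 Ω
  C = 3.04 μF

Step 1 — Angular frequency: ω = 2π·f = 2π·50 = 314.2 rad/s.
Step 2 — Component impedances:
  R: Z = R = 11.8 Ω
  C: Z = 1/(jωC) = -j/(ω·C) = 0 - j1047 Ω
Step 3 — Series combination: Z_total = R + C = 11.8 - j1047 Ω = 1047∠-89.4° Ω.

Z = 11.8 - j1047 Ω = 1047∠-89.4° Ω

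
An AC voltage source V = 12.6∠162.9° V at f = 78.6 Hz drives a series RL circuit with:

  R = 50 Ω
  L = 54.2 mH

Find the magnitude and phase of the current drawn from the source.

Step 1 — Angular frequency: ω = 2π·f = 2π·78.6 = 493.9 rad/s.
Step 2 — Component impedances:
  R: Z = R = 50 Ω
  L: Z = jωL = j·493.9·0.0542 = 0 + j26.77 Ω
Step 3 — Series combination: Z_total = R + L = 50 + j26.77 Ω = 56.71∠28.2° Ω.
Step 4 — Source phasor: V = 12.6∠162.9° V = -12.04 + j3.705 V.
Step 5 — Ohm's law: I = V / Z_total = (-12.04 + j3.705) / (50 + j26.77) = -0.1564 + j0.1578 A.
Step 6 — Convert to polar: |I| = 0.2222 A, ∠I = 134.7°.

I = 0.2222∠134.7° A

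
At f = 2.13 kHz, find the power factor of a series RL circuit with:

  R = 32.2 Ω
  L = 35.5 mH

Step 1 — Angular frequency: ω = 2π·f = 2π·2130 = 1.338e+04 rad/s.
Step 2 — Component impedances:
  R: Z = R = 32.2 Ω
  L: Z = jωL = j·1.338e+04·0.0355 = 0 + j475.1 Ω
Step 3 — Series combination: Z_total = R + L = 32.2 + j475.1 Ω = 476.2∠86.1° Ω.
Step 4 — Power factor: PF = cos(φ) = Re(Z)/|Z| = 32.2/476.2 = 0.06762.
Step 5 — Type: Im(Z) = 475.1 ⇒ lagging (phase φ = 86.1°).

PF = 0.06762 (lagging, φ = 86.1°)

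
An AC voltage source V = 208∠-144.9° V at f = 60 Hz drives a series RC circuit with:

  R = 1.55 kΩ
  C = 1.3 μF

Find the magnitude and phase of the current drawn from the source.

Step 1 — Angular frequency: ω = 2π·f = 2π·60 = 377 rad/s.
Step 2 — Component impedances:
  R: Z = R = 1550 Ω
  C: Z = 1/(jωC) = -j/(ω·C) = 0 - j2040 Ω
Step 3 — Series combination: Z_total = R + C = 1550 - j2040 Ω = 2562∠-52.8° Ω.
Step 4 — Source phasor: V = 208∠-144.9° V = -170.2 - j119.6 V.
Step 5 — Ohm's law: I = V / Z_total = (-170.2 - j119.6) / (1550 - j2040) = -0.003005 - j0.08112 A.
Step 6 — Convert to polar: |I| = 0.08117 A, ∠I = -92.1°.

I = 0.08117∠-92.1° A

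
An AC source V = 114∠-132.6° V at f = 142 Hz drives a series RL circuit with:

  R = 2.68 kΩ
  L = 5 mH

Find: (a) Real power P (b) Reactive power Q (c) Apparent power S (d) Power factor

Step 1 — Angular frequency: ω = 2π·f = 2π·142 = 892.2 rad/s.
Step 2 — Component impedances:
  R: Z = R = 2680 Ω
  L: Z = jωL = j·892.2·0.005 = 0 + j4.461 Ω
Step 3 — Series combination: Z_total = R + L = 2680 + j4.461 Ω = 2680∠0.1° Ω.
Step 4 — Source phasor: V = 114∠-132.6° V = -77.16 - j83.92 V.
Step 5 — Current: I = V / Z = -0.02884 - j0.03126 A = 0.04254∠-132.7° A.
Step 6 — Complex power: S = V·I* = 4.849 + j0.008072 VA.
Step 7 — Real power: P = Re(S) = 4.849 W.
Step 8 — Reactive power: Q = Im(S) = 0.008072 VAR.
Step 9 — Apparent power: |S| = 4.849 VA.
Step 10 — Power factor: PF = P/|S| = 1 (lagging).

(a) P = 4.849 W  (b) Q = 0.008072 VAR  (c) S = 4.849 VA  (d) PF = 1 (lagging)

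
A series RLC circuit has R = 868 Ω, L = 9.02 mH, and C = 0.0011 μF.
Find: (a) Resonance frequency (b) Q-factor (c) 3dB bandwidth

Step 1 — Resonance: ω₀ = 1/√(LC) = 1/√(0.00902·1.1e-09) = 3.175e+05 rad/s.
Step 2 — f₀ = ω₀/(2π) = 5.053e+04 Hz.
Step 3 — Series Q: Q = ω₀L/R = 3.175e+05·0.00902/868 = 3.299.
Step 4 — Bandwidth: Δω = ω₀/Q = 9.623e+04 rad/s; BW = Δω/(2π) = 1.532e+04 Hz.

(a) f₀ = 5.053e+04 Hz  (b) Q = 3.299  (c) BW = 1.532e+04 Hz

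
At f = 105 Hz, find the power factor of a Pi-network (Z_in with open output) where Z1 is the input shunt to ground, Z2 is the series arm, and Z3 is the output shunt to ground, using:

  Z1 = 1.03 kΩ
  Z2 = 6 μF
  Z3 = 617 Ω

Step 1 — Angular frequency: ω = 2π·f = 2π·105 = 659.7 rad/s.
Step 2 — Component impedances:
  Z1: Z = R = 1030 Ω
  Z2: Z = 1/(jωC) = -j/(ω·C) = 0 - j252.6 Ω
  Z3: Z = R = 617 Ω
Step 3 — With open output, the series arm Z2 and the output shunt Z3 appear in series to ground: Z2 + Z3 = 617 - j252.6 Ω.
Step 4 — Parallel with input shunt Z1: Z_in = Z1 || (Z2 + Z3) = 400.7 - j96.53 Ω = 412.1∠-13.5° Ω.
Step 5 — Power factor: PF = cos(φ) = Re(Z)/|Z| = 400.67/412.13 = 0.9722.
Step 6 — Type: Im(Z) = -96.53 ⇒ leading (phase φ = -13.5°).

PF = 0.9722 (leading, φ = -13.5°)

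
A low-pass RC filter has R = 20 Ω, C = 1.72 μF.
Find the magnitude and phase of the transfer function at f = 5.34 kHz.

Step 1 — Angular frequency: ω = 2π·5340 = 3.355e+04 rad/s.
Step 2 — Transfer function: H(jω) = 1/(1 + jωRC).
Step 3 — Denominator: 1 + jωRC = 1 + j·3.355e+04·20·1.72e-06 = 1 + j1.154.
Step 4 — H = 0.4288 - j0.4949.
Step 5 — Magnitude: |H| = 0.6548 (-3.7 dB); phase: φ = -49.1°.

|H| = 0.6548 (-3.7 dB), φ = -49.1°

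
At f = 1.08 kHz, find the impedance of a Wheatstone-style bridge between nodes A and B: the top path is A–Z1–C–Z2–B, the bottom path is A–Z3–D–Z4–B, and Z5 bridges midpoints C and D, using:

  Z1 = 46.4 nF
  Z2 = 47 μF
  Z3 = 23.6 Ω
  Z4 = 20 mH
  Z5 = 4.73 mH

Step 1 — Angular frequency: ω = 2π·f = 2π·1080 = 6786 rad/s.
Step 2 — Component impedances:
  Z1: Z = 1/(jωC) = -j/(ω·C) = 0 - j3176 Ω
  Z2: Z = 1/(jωC) = -j/(ω·C) = 0 - j3.135 Ω
  Z3: Z = R = 23.6 Ω
  Z4: Z = jωL = j·6786·0.02 = 0 + j135.7 Ω
  Z5: Z = jωL = j·6786·0.00473 = 0 + j32.1 Ω
Step 3 — Bridge requires nodal analysis (the Z5 bridge couples midpoints C and D, so the two paths cannot be reduced to a simple series/parallel combination). Setting node B to ground and injecting 1 A at node A, the 3-node admittance system at A, C, D solves to V_A = Z_AB = 24 + j23.91 Ω = 33.88∠44.9° Ω.

Z = 24 + j23.91 Ω = 33.88∠44.9° Ω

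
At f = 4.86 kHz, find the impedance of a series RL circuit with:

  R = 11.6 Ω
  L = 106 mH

Step 1 — Angular frequency: ω = 2π·f = 2π·4860 = 3.054e+04 rad/s.
Step 2 — Component impedances:
  R: Z = R = 11.6 Ω
  L: Z = jωL = j·3.054e+04·0.106 = 0 + j3237 Ω
Step 3 — Series combination: Z_total = R + L = 11.6 + j3237 Ω = 3237∠89.8° Ω.

Z = 11.6 + j3237 Ω = 3237∠89.8° Ω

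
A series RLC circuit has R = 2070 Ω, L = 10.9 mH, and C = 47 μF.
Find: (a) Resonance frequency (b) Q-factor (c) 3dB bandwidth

Step 1 — Resonance condition Im(Z)=0 gives ω₀ = 1/√(LC).
Step 2 — ω₀ = 1/√(0.0109·4.7e-05) = 1397 rad/s.
Step 3 — f₀ = ω₀/(2π) = 222.4 Hz.
Step 4 — Series Q: Q = ω₀L/R = 1397·0.0109/2070 = 0.007357.
Step 5 — 3dB bandwidth: Δω = ω₀/Q = 1.899e+05 rad/s; BW = Δω/(2π) = 3.022e+04 Hz.

(a) f₀ = 222.4 Hz  (b) Q = 0.007357  (c) BW = 3.022e+04 Hz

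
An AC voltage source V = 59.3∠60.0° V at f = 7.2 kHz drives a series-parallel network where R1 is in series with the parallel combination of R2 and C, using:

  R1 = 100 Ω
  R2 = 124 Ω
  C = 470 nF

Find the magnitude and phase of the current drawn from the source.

Step 1 — Angular frequency: ω = 2π·f = 2π·7200 = 4.524e+04 rad/s.
Step 2 — Component impedances:
  R1: Z = R = 100 Ω
  R2: Z = R = 124 Ω
  C: Z = 1/(jωC) = -j/(ω·C) = 0 - j47.03 Ω
Step 3 — Parallel branch: R2 || C = 1/(1/R2 + 1/C) = 15.6 - j41.12 Ω.
Step 4 — Series with R1: Z_total = R1 + (R2 || C) = 115.6 - j41.12 Ω = 122.7∠-19.6° Ω.
Step 5 — Source phasor: V = 59.3∠60.0° V = 29.65 + j51.36 V.
Step 6 — Ohm's law: I = V / Z_total = (29.65 + j51.36) / (115.6 - j41.12) = 0.08741 + j0.4754 A.
Step 7 — Convert to polar: |I| = 0.4833 A, ∠I = 79.6°.

I = 0.4833∠79.6° A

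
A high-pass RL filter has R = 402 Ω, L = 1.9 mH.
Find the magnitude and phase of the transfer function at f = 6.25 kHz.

Step 1 — Angular frequency: ω = 2π·6250 = 3.927e+04 rad/s.
Step 2 — Transfer function: H(jω) = jωL/(R + jωL).
Step 3 — Numerator jωL = j·74.61; denominator R + jωL = 402 + j74.61.
Step 4 — H = 0.0333 + j0.1794.
Step 5 — Magnitude: |H| = 0.1825 (-14.8 dB); phase: φ = 79.5°.

|H| = 0.1825 (-14.8 dB), φ = 79.5°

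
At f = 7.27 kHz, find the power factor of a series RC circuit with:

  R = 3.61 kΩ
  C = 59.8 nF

Step 1 — Angular frequency: ω = 2π·f = 2π·7270 = 4.568e+04 rad/s.
Step 2 — Component impedances:
  R: Z = R = 3610 Ω
  C: Z = 1/(jωC) = -j/(ω·C) = 0 - j366.1 Ω
Step 3 — Series combination: Z_total = R + C = 3610 - j366.1 Ω = 3629∠-5.8° Ω.
Step 4 — Power factor: PF = cos(φ) = Re(Z)/|Z| = 3610/3628.5 = 0.9949.
Step 5 — Type: Im(Z) = -366.1 ⇒ leading (phase φ = -5.8°).

PF = 0.9949 (leading, φ = -5.8°)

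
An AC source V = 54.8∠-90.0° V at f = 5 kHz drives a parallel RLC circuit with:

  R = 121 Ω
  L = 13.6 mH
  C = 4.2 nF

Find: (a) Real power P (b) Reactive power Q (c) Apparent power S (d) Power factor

Step 1 — Angular frequency: ω = 2π·f = 2π·5000 = 3.142e+04 rad/s.
Step 2 — Component impedances:
  R: Z = R = 121 Ω
  L: Z = jωL = j·3.142e+04·0.0136 = 0 + j427.3 Ω
  C: Z = 1/(jωC) = -j/(ω·C) = 0 - j7579 Ω
Step 3 — Parallel combination: 1/Z_total = 1/R + 1/L + 1/C; Z_total = 112.9 + j30.18 Ω = 116.9∠15.0° Ω.
Step 4 — Source phasor: V = 54.8∠-90.0° V = 0 - j54.8 V.
Step 5 — Current: I = V / Z = -0.121 - j0.4529 A = 0.4688∠-105.0° A.
Step 6 — Complex power: S = V·I* = 24.82 + j6.632 VA.
Step 7 — Real power: P = Re(S) = 24.82 W.
Step 8 — Reactive power: Q = Im(S) = 6.632 VAR.
Step 9 — Apparent power: |S| = 25.69 VA.
Step 10 — Power factor: PF = P/|S| = 0.9661 (lagging).

(a) P = 24.82 W  (b) Q = 6.632 VAR  (c) S = 25.69 VA  (d) PF = 0.9661 (lagging)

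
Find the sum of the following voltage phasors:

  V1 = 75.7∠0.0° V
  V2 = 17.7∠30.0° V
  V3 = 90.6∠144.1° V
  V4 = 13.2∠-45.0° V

Step 1 — Convert each phasor to rectangular form:
  V1 = 75.7·(cos(0.0°) + j·sin(0.0°)) = 75.7 V
  V2 = 17.7·(cos(30.0°) + j·sin(30.0°)) = 15.33 + j8.85 V
  V3 = 90.6·(cos(144.1°) + j·sin(144.1°)) = -73.39 + j53.13 V
  V4 = 13.2·(cos(-45.0°) + j·sin(-45.0°)) = 9.334 - j9.334 V
Step 2 — Sum components: V_total = 26.97 + j52.64 V.
Step 3 — Convert to polar: |V_total| = 59.15 V, ∠V_total = 62.9°.

V_total = 59.15∠62.9° V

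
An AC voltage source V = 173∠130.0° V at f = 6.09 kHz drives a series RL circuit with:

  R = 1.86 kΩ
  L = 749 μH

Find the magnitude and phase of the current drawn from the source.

Step 1 — Angular frequency: ω = 2π·f = 2π·6090 = 3.826e+04 rad/s.
Step 2 — Component impedances:
  R: Z = R = 1860 Ω
  L: Z = jωL = j·3.826e+04·0.000749 = 0 + j28.66 Ω
Step 3 — Series combination: Z_total = R + L = 1860 + j28.66 Ω = 1860∠0.9° Ω.
Step 4 — Source phasor: V = 173∠130.0° V = -111.2 + j132.5 V.
Step 5 — Ohm's law: I = V / Z_total = (-111.2 + j132.5) / (1860 + j28.66) = -0.05867 + j0.07215 A.
Step 6 — Convert to polar: |I| = 0.093 A, ∠I = 129.1°.

I = 0.093∠129.1° A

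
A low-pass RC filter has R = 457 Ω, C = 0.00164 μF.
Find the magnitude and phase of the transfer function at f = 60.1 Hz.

Step 1 — Angular frequency: ω = 2π·60.1 = 377.6 rad/s.
Step 2 — Transfer function: H(jω) = 1/(1 + jωRC).
Step 3 — Denominator: 1 + jωRC = 1 + j·377.6·457·1.64e-09 = 1 + j0.000283.
Step 4 — H = 1 - j0.000283.
Step 5 — Magnitude: |H| = 1 (-0.0 dB); phase: φ = -0.0°.

|H| = 1 (-0.0 dB), φ = -0.0°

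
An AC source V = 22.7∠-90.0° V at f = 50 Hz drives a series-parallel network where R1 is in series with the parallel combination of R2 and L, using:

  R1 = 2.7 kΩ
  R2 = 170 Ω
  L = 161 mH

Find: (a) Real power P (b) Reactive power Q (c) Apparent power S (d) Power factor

Step 1 — Angular frequency: ω = 2π·f = 2π·50 = 314.2 rad/s.
Step 2 — Component impedances:
  R1: Z = R = 2700 Ω
  R2: Z = R = 170 Ω
  L: Z = jωL = j·314.2·0.161 = 0 + j50.58 Ω
Step 3 — Parallel branch: R2 || L = 1/(1/R2 + 1/L) = 13.83 + j46.47 Ω.
Step 4 — Series with R1: Z_total = R1 + (R2 || L) = 2714 + j46.47 Ω = 2714∠1.0° Ω.
Step 5 — Source phasor: V = 22.7∠-90.0° V = 0 - j22.7 V.
Step 6 — Current: I = V / Z = -0.0001432 - j0.008362 A = 0.008363∠-91.0° A.
Step 7 — Complex power: S = V·I* = 0.1898 + j0.00325 VA.
Step 8 — Real power: P = Re(S) = 0.1898 W.
Step 9 — Reactive power: Q = Im(S) = 0.00325 VAR.
Step 10 — Apparent power: |S| = 0.1898 VA.
Step 11 — Power factor: PF = P/|S| = 0.9999 (lagging).

(a) P = 0.1898 W  (b) Q = 0.00325 VAR  (c) S = 0.1898 VA  (d) PF = 0.9999 (lagging)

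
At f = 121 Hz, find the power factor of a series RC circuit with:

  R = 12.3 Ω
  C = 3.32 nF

Step 1 — Angular frequency: ω = 2π·f = 2π·121 = 760.3 rad/s.
Step 2 — Component impedances:
  R: Z = R = 12.3 Ω
  C: Z = 1/(jωC) = -j/(ω·C) = 0 - j3.962e+05 Ω
Step 3 — Series combination: Z_total = R + C = 12.3 - j3.962e+05 Ω = 3.962e+05∠-90.0° Ω.
Step 4 — Power factor: PF = cos(φ) = Re(Z)/|Z| = 12.3/3.9618e+05 = 3.105e-05.
Step 5 — Type: Im(Z) = -3.962e+05 ⇒ leading (phase φ = -90.0°).

PF = 3.105e-05 (leading, φ = -90.0°)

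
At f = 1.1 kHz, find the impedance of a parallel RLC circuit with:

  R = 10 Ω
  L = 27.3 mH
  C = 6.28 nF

Step 1 — Angular frequency: ω = 2π·f = 2π·1100 = 6912 rad/s.
Step 2 — Component impedances:
  R: Z = R = 10 Ω
  L: Z = jωL = j·6912·0.0273 = 0 + j188.7 Ω
  C: Z = 1/(jωC) = -j/(ω·C) = 0 - j2.304e+04 Ω
Step 3 — Parallel combination: 1/Z_total = 1/R + 1/L + 1/C; Z_total = 9.972 + j0.5242 Ω = 9.986∠3.0° Ω.

Z = 9.972 + j0.5242 Ω = 9.986∠3.0° Ω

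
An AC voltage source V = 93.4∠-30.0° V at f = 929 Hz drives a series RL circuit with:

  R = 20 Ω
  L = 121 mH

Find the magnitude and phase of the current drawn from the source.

Step 1 — Angular frequency: ω = 2π·f = 2π·929 = 5837 rad/s.
Step 2 — Component impedances:
  R: Z = R = 20 Ω
  L: Z = jωL = j·5837·0.121 = 0 + j706.3 Ω
Step 3 — Series combination: Z_total = R + L = 20 + j706.3 Ω = 706.6∠88.4° Ω.
Step 4 — Source phasor: V = 93.4∠-30.0° V = 80.89 - j46.7 V.
Step 5 — Ohm's law: I = V / Z_total = (80.89 - j46.7) / (20 + j706.3) = -0.06283 - j0.1163 A.
Step 6 — Convert to polar: |I| = 0.1322 A, ∠I = -118.4°.

I = 0.1322∠-118.4° A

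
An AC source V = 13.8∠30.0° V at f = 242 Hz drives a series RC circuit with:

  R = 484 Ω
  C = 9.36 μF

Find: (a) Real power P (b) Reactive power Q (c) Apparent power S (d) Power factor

Step 1 — Angular frequency: ω = 2π·f = 2π·242 = 1521 rad/s.
Step 2 — Component impedances:
  R: Z = R = 484 Ω
  C: Z = 1/(jωC) = -j/(ω·C) = 0 - j70.26 Ω
Step 3 — Series combination: Z_total = R + C = 484 - j70.26 Ω = 489.1∠-8.3° Ω.
Step 4 — Source phasor: V = 13.8∠30.0° V = 11.95 + j6.9 V.
Step 5 — Current: I = V / Z = 0.02216 + j0.01747 A = 0.02822∠38.3° A.
Step 6 — Complex power: S = V·I* = 0.3853 - j0.05594 VA.
Step 7 — Real power: P = Re(S) = 0.3853 W.
Step 8 — Reactive power: Q = Im(S) = -0.05594 VAR.
Step 9 — Apparent power: |S| = 0.3894 VA.
Step 10 — Power factor: PF = P/|S| = 0.9896 (leading).

(a) P = 0.3853 W  (b) Q = -0.05594 VAR  (c) S = 0.3894 VA  (d) PF = 0.9896 (leading)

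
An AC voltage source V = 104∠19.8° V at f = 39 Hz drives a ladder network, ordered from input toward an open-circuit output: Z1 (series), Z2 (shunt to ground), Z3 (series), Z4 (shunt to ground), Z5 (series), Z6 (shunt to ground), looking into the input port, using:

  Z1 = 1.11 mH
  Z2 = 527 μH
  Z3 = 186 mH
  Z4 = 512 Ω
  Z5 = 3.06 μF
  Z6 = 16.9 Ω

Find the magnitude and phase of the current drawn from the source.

Step 1 — Angular frequency: ω = 2π·f = 2π·39 = 245 rad/s.
Step 2 — Component impedances:
  Z1: Z = jωL = j·245·0.00111 = 0 + j0.272 Ω
  Z2: Z = jωL = j·245·0.000527 = 0 + j0.1291 Ω
  Z3: Z = jωL = j·245·0.186 = 0 + j45.58 Ω
  Z4: Z = R = 512 Ω
  Z5: Z = 1/(jωC) = -j/(ω·C) = 0 - j1334 Ω
  Z6: Z = R = 16.9 Ω
Step 3 — Ladder network (open output): work backward from the far end, alternating series and parallel combinations. Z_in = 3.479e-05 + j0.4011 Ω = 0.4011∠90.0° Ω.
Step 4 — Source phasor: V = 104∠19.8° V = 97.85 + j35.23 V.
Step 5 — Ohm's law: I = V / Z_total = (97.85 + j35.23) / (3.479e-05 + j0.4011) = 87.84 - j243.9 A.
Step 6 — Convert to polar: |I| = 259.3 A, ∠I = -70.2°.

I = 259.3∠-70.2° A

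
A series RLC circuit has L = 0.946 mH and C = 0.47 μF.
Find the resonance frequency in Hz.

Step 1 — Resonance condition Im(Z)=0 gives ω₀ = 1/√(LC).
Step 2 — ω₀ = 1/√(0.000946·4.7e-07) = 4.742e+04 rad/s.
Step 3 — f₀ = ω₀/(2π) = 7548 Hz.

f₀ = 7548 Hz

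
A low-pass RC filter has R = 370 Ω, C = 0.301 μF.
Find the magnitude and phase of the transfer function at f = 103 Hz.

Step 1 — Angular frequency: ω = 2π·103 = 647.2 rad/s.
Step 2 — Transfer function: H(jω) = 1/(1 + jωRC).
Step 3 — Denominator: 1 + jωRC = 1 + j·647.2·370·3.01e-07 = 1 + j0.07208.
Step 4 — H = 0.9948 - j0.0717.
Step 5 — Magnitude: |H| = 0.9974 (-0.0 dB); phase: φ = -4.1°.

|H| = 0.9974 (-0.0 dB), φ = -4.1°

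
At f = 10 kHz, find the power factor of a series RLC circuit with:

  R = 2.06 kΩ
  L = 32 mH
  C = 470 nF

Step 1 — Angular frequency: ω = 2π·f = 2π·1e+04 = 6.283e+04 rad/s.
Step 2 — Component impedances:
  R: Z = R = 2060 Ω
  L: Z = jωL = j·6.283e+04·0.032 = 0 + j2011 Ω
  C: Z = 1/(jωC) = -j/(ω·C) = 0 - j33.86 Ω
Step 3 — Series combination: Z_total = R + L + C = 2060 + j1977 Ω = 2855∠43.8° Ω.
Step 4 — Power factor: PF = cos(φ) = Re(Z)/|Z| = 2060/2855 = 0.7215.
Step 5 — Type: Im(Z) = 1977 ⇒ lagging (phase φ = 43.8°).

PF = 0.7215 (lagging, φ = 43.8°)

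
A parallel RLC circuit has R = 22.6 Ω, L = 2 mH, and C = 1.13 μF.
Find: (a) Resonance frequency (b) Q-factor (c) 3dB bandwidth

Step 1 — Resonance: ω₀ = 1/√(LC) = 1/√(0.002·1.13e-06) = 2.104e+04 rad/s.
Step 2 — f₀ = ω₀/(2π) = 3348 Hz.
Step 3 — Parallel Q: Q = R/(ω₀L) = 22.6/(2.104e+04·0.002) = 0.5372.
Step 4 — Bandwidth: Δω = ω₀/Q = 3.916e+04 rad/s; BW = Δω/(2π) = 6232 Hz.

(a) f₀ = 3348 Hz  (b) Q = 0.5372  (c) BW = 6232 Hz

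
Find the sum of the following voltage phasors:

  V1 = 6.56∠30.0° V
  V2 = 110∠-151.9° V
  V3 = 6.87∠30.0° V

Step 1 — Convert each phasor to rectangular form:
  V1 = 6.56·(cos(30.0°) + j·sin(30.0°)) = 5.681 + j3.28 V
  V2 = 110·(cos(-151.9°) + j·sin(-151.9°)) = -97.03 - j51.81 V
  V3 = 6.87·(cos(30.0°) + j·sin(30.0°)) = 5.95 + j3.435 V
Step 2 — Sum components: V_total = -85.4 - j45.1 V.
Step 3 — Convert to polar: |V_total| = 96.58 V, ∠V_total = -152.2°.

V_total = 96.58∠-152.2° V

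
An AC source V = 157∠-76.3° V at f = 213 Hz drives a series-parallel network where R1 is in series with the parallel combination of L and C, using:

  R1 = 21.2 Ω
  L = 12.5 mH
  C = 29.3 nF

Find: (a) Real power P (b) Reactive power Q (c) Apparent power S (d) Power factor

Step 1 — Angular frequency: ω = 2π·f = 2π·213 = 1338 rad/s.
Step 2 — Component impedances:
  R1: Z = R = 21.2 Ω
  L: Z = jωL = j·1338·0.0125 = 0 + j16.73 Ω
  C: Z = 1/(jωC) = -j/(ω·C) = 0 - j2.55e+04 Ω
Step 3 — Parallel branch: L || C = 1/(1/L + 1/C) = 0 + j16.74 Ω.
Step 4 — Series with R1: Z_total = R1 + (L || C) = 21.2 + j16.74 Ω = 27.01∠38.3° Ω.
Step 5 — Source phasor: V = 157∠-76.3° V = 37.18 - j152.5 V.
Step 6 — Current: I = V / Z = -2.419 - j5.285 A = 5.812∠-114.6° A.
Step 7 — Complex power: S = V·I* = 716.2 + j565.5 VA.
Step 8 — Real power: P = Re(S) = 716.2 W.
Step 9 — Reactive power: Q = Im(S) = 565.5 VAR.
Step 10 — Apparent power: |S| = 912.5 VA.
Step 11 — Power factor: PF = P/|S| = 0.7848 (lagging).

(a) P = 716.2 W  (b) Q = 565.5 VAR  (c) S = 912.5 VA  (d) PF = 0.7848 (lagging)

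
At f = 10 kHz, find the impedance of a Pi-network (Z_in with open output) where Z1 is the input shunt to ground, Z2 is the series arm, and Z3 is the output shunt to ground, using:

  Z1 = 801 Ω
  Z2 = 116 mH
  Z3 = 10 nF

Step 1 — Angular frequency: ω = 2π·f = 2π·1e+04 = 6.283e+04 rad/s.
Step 2 — Component impedances:
  Z1: Z = R = 801 Ω
  Z2: Z = jωL = j·6.283e+04·0.116 = 0 + j7288 Ω
  Z3: Z = 1/(jωC) = -j/(ω·C) = 0 - j1592 Ω
Step 3 — With open output, the series arm Z2 and the output shunt Z3 appear in series to ground: Z2 + Z3 = 0 + j5697 Ω.
Step 4 — Parallel with input shunt Z1: Z_in = Z1 || (Z2 + Z3) = 785.5 + j110.4 Ω = 793.2∠8.0° Ω.

Z = 785.5 + j110.4 Ω = 793.2∠8.0° Ω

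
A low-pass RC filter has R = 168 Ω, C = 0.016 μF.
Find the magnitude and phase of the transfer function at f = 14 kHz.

Step 1 — Angular frequency: ω = 2π·1.4e+04 = 8.796e+04 rad/s.
Step 2 — Transfer function: H(jω) = 1/(1 + jωRC).
Step 3 — Denominator: 1 + jωRC = 1 + j·8.796e+04·168·1.6e-08 = 1 + j0.2364.
Step 4 — H = 0.9471 - j0.2239.
Step 5 — Magnitude: |H| = 0.9732 (-0.2 dB); phase: φ = -13.3°.

|H| = 0.9732 (-0.2 dB), φ = -13.3°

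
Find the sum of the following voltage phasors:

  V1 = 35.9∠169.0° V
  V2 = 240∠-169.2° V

Step 1 — Convert each phasor to rectangular form:
  V1 = 35.9·(cos(169.0°) + j·sin(169.0°)) = -35.24 + j6.85 V
  V2 = 240·(cos(-169.2°) + j·sin(-169.2°)) = -235.7 - j44.97 V
Step 2 — Sum components: V_total = -271 - j38.12 V.
Step 3 — Convert to polar: |V_total| = 273.7 V, ∠V_total = -172.0°.

V_total = 273.7∠-172.0° V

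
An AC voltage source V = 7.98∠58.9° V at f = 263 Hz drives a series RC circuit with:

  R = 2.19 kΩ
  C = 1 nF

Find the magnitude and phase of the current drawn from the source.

Step 1 — Angular frequency: ω = 2π·f = 2π·263 = 1652 rad/s.
Step 2 — Component impedances:
  R: Z = R = 2190 Ω
  C: Z = 1/(jωC) = -j/(ω·C) = 0 - j6.052e+05 Ω
Step 3 — Series combination: Z_total = R + C = 2190 - j6.052e+05 Ω = 6.052e+05∠-89.8° Ω.
Step 4 — Source phasor: V = 7.98∠58.9° V = 4.122 + j6.833 V.
Step 5 — Ohm's law: I = V / Z_total = (4.122 + j6.833) / (2190 - j6.052e+05) = -1.127e-05 + j6.852e-06 A.
Step 6 — Convert to polar: |I| = 1.319e-05 A, ∠I = 148.7°.

I = 1.319e-05∠148.7° A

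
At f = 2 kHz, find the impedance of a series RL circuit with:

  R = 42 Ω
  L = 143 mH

Step 1 — Angular frequency: ω = 2π·f = 2π·2000 = 1.257e+04 rad/s.
Step 2 — Component impedances:
  R: Z = R = 42 Ω
  L: Z = jωL = j·1.257e+04·0.143 = 0 + j1797 Ω
Step 3 — Series combination: Z_total = R + L = 42 + j1797 Ω = 1797∠88.7° Ω.

Z = 42 + j1797 Ω = 1797∠88.7° Ω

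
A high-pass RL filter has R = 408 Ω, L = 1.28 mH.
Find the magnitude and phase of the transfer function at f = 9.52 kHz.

Step 1 — Angular frequency: ω = 2π·9520 = 5.982e+04 rad/s.
Step 2 — Transfer function: H(jω) = jωL/(R + jωL).
Step 3 — Numerator jωL = j·76.56; denominator R + jωL = 408 + j76.56.
Step 4 — H = 0.03402 + j0.1813.
Step 5 — Magnitude: |H| = 0.1844 (-14.7 dB); phase: φ = 79.4°.

|H| = 0.1844 (-14.7 dB), φ = 79.4°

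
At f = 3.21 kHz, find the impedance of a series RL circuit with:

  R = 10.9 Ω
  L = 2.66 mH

Step 1 — Angular frequency: ω = 2π·f = 2π·3210 = 2.017e+04 rad/s.
Step 2 — Component impedances:
  R: Z = R = 10.9 Ω
  L: Z = jωL = j·2.017e+04·0.00266 = 0 + j53.65 Ω
Step 3 — Series combination: Z_total = R + L = 10.9 + j53.65 Ω = 54.75∠78.5° Ω.

Z = 10.9 + j53.65 Ω = 54.75∠78.5° Ω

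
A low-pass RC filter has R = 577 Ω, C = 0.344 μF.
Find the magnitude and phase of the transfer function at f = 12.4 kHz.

Step 1 — Angular frequency: ω = 2π·1.24e+04 = 7.791e+04 rad/s.
Step 2 — Transfer function: H(jω) = 1/(1 + jωRC).
Step 3 — Denominator: 1 + jωRC = 1 + j·7.791e+04·577·3.44e-07 = 1 + j15.46.
Step 4 — H = 0.004164 - j0.06439.
Step 5 — Magnitude: |H| = 0.06453 (-23.8 dB); phase: φ = -86.3°.

|H| = 0.06453 (-23.8 dB), φ = -86.3°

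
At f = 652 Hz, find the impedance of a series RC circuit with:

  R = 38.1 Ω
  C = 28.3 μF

Step 1 — Angular frequency: ω = 2π·f = 2π·652 = 4097 rad/s.
Step 2 — Component impedances:
  R: Z = R = 38.1 Ω
  C: Z = 1/(jωC) = -j/(ω·C) = 0 - j8.626 Ω
Step 3 — Series combination: Z_total = R + C = 38.1 - j8.626 Ω = 39.06∠-12.8° Ω.

Z = 38.1 - j8.626 Ω = 39.06∠-12.8° Ω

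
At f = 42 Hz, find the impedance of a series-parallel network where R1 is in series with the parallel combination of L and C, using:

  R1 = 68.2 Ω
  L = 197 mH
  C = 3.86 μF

Step 1 — Angular frequency: ω = 2π·f = 2π·42 = 263.9 rad/s.
Step 2 — Component impedances:
  R1: Z = R = 68.2 Ω
  L: Z = jωL = j·263.9·0.197 = 0 + j51.99 Ω
  C: Z = 1/(jωC) = -j/(ω·C) = 0 - j981.7 Ω
Step 3 — Parallel branch: L || C = 1/(1/L + 1/C) = 0 + j54.89 Ω.
Step 4 — Series with R1: Z_total = R1 + (L || C) = 68.2 + j54.89 Ω = 87.55∠38.8° Ω.

Z = 68.2 + j54.89 Ω = 87.55∠38.8° Ω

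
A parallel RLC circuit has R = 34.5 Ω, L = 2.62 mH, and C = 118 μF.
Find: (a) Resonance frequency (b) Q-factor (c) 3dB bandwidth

Step 1 — Resonance: ω₀ = 1/√(LC) = 1/√(0.00262·0.000118) = 1798 rad/s.
Step 2 — f₀ = ω₀/(2π) = 286.2 Hz.
Step 3 — Parallel Q: Q = R/(ω₀L) = 34.5/(1798·0.00262) = 7.322.
Step 4 — Bandwidth: Δω = ω₀/Q = 245.6 rad/s; BW = Δω/(2π) = 39.09 Hz.

(a) f₀ = 286.2 Hz  (b) Q = 7.322  (c) BW = 39.09 Hz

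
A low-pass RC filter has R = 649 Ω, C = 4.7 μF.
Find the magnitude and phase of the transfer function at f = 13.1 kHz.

Step 1 — Angular frequency: ω = 2π·1.31e+04 = 8.231e+04 rad/s.
Step 2 — Transfer function: H(jω) = 1/(1 + jωRC).
Step 3 — Denominator: 1 + jωRC = 1 + j·8.231e+04·649·4.7e-06 = 1 + j251.1.
Step 4 — H = 1.586e-05 - j0.003983.
Step 5 — Magnitude: |H| = 0.003983 (-48.0 dB); phase: φ = -89.8°.

|H| = 0.003983 (-48.0 dB), φ = -89.8°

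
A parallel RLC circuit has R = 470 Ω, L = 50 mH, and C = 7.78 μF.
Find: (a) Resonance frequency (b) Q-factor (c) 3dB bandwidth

Step 1 — Resonance: ω₀ = 1/√(LC) = 1/√(0.05·7.78e-06) = 1603 rad/s.
Step 2 — f₀ = ω₀/(2π) = 255.2 Hz.
Step 3 — Parallel Q: Q = R/(ω₀L) = 470/(1603·0.05) = 5.863.
Step 4 — Bandwidth: Δω = ω₀/Q = 273.5 rad/s; BW = Δω/(2π) = 43.53 Hz.

(a) f₀ = 255.2 Hz  (b) Q = 5.863  (c) BW = 43.53 Hz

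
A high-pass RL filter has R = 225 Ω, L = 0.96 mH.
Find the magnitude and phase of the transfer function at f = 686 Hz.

Step 1 — Angular frequency: ω = 2π·686 = 4310 rad/s.
Step 2 — Transfer function: H(jω) = jωL/(R + jωL).
Step 3 — Numerator jωL = j·4.138; denominator R + jωL = 225 + j4.138.
Step 4 — H = 0.0003381 + j0.01838.
Step 5 — Magnitude: |H| = 0.01839 (-34.7 dB); phase: φ = 88.9°.

|H| = 0.01839 (-34.7 dB), φ = 88.9°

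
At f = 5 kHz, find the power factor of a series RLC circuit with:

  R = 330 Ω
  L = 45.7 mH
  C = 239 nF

Step 1 — Angular frequency: ω = 2π·f = 2π·5000 = 3.142e+04 rad/s.
Step 2 — Component impedances:
  R: Z = R = 330 Ω
  L: Z = jωL = j·3.142e+04·0.0457 = 0 + j1436 Ω
  C: Z = 1/(jωC) = -j/(ω·C) = 0 - j133.2 Ω
Step 3 — Series combination: Z_total = R + L + C = 330 + j1303 Ω = 1344∠75.8° Ω.
Step 4 — Power factor: PF = cos(φ) = Re(Z)/|Z| = 330/1343.7 = 0.2456.
Step 5 — Type: Im(Z) = 1303 ⇒ lagging (phase φ = 75.8°).

PF = 0.2456 (lagging, φ = 75.8°)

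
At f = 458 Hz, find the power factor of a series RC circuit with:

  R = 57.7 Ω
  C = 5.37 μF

Step 1 — Angular frequency: ω = 2π·f = 2π·458 = 2878 rad/s.
Step 2 — Component impedances:
  R: Z = R = 57.7 Ω
  C: Z = 1/(jωC) = -j/(ω·C) = 0 - j64.71 Ω
Step 3 — Series combination: Z_total = R + C = 57.7 - j64.71 Ω = 86.7∠-48.3° Ω.
Step 4 — Power factor: PF = cos(φ) = Re(Z)/|Z| = 57.7/86.7 = 0.6655.
Step 5 — Type: Im(Z) = -64.71 ⇒ leading (phase φ = -48.3°).

PF = 0.6655 (leading, φ = -48.3°)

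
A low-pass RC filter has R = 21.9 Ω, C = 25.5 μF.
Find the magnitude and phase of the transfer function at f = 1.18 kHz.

Step 1 — Angular frequency: ω = 2π·1180 = 7414 rad/s.
Step 2 — Transfer function: H(jω) = 1/(1 + jωRC).
Step 3 — Denominator: 1 + jωRC = 1 + j·7414·21.9·2.55e-05 = 1 + j4.14.
Step 4 — H = 0.05512 - j0.2282.
Step 5 — Magnitude: |H| = 0.2348 (-12.6 dB); phase: φ = -76.4°.

|H| = 0.2348 (-12.6 dB), φ = -76.4°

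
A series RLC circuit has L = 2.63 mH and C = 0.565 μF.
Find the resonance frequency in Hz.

Step 1 — Resonance condition Im(Z)=0 gives ω₀ = 1/√(LC).
Step 2 — ω₀ = 1/√(0.00263·5.65e-07) = 2.594e+04 rad/s.
Step 3 — f₀ = ω₀/(2π) = 4129 Hz.

f₀ = 4129 Hz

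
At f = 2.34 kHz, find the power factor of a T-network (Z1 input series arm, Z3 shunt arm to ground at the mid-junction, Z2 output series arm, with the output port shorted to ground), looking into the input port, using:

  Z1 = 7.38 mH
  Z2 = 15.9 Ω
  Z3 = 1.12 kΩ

Step 1 — Angular frequency: ω = 2π·f = 2π·2340 = 1.47e+04 rad/s.
Step 2 — Component impedances:
  Z1: Z = jωL = j·1.47e+04·0.00738 = 0 + j108.5 Ω
  Z2: Z = R = 15.9 Ω
  Z3: Z = R = 1120 Ω
Step 3 — With the output port shorted to ground, the output series arm Z2 runs from the junction to ground; the shunt arm Z3 also runs from the junction to ground. They appear in parallel: Z3 || Z2 = 15.68 Ω.
Step 4 — Series with input arm Z1: Z_in = Z1 + (Z3 || Z2) = 15.68 + j108.5 Ω = 109.6∠81.8° Ω.
Step 5 — Power factor: PF = cos(φ) = Re(Z)/|Z| = 15.677/109.63 = 0.143.
Step 6 — Type: Im(Z) = 108.5 ⇒ lagging (phase φ = 81.8°).

PF = 0.143 (lagging, φ = 81.8°)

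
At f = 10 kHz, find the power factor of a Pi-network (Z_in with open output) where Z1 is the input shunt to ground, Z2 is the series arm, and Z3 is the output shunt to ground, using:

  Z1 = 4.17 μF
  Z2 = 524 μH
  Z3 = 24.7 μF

Step 1 — Angular frequency: ω = 2π·f = 2π·1e+04 = 6.283e+04 rad/s.
Step 2 — Component impedances:
  Z1: Z = 1/(jωC) = -j/(ω·C) = 0 - j3.817 Ω
  Z2: Z = jωL = j·6.283e+04·0.000524 = 0 + j32.92 Ω
  Z3: Z = 1/(jωC) = -j/(ω·C) = 0 - j0.6444 Ω
Step 3 — With open output, the series arm Z2 and the output shunt Z3 appear in series to ground: Z2 + Z3 = 0 + j32.28 Ω.
Step 4 — Parallel with input shunt Z1: Z_in = Z1 || (Z2 + Z3) = 0 - j4.328 Ω = 4.328∠-90.0° Ω.
Step 5 — Power factor: PF = cos(φ) = Re(Z)/|Z| = 0/4.328 = 0.
Step 6 — Type: Im(Z) = -4.328 ⇒ leading (phase φ = -90.0°).

PF = 0 (leading, φ = -90.0°)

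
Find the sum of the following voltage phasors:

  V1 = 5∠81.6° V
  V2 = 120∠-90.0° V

Step 1 — Convert each phasor to rectangular form:
  V1 = 5·(cos(81.6°) + j·sin(81.6°)) = 0.7304 + j4.946 V
  V2 = 120·(cos(-90.0°) + j·sin(-90.0°)) = 0 - j120 V
Step 2 — Sum components: V_total = 0.7304 - j115.1 V.
Step 3 — Convert to polar: |V_total| = 115.1 V, ∠V_total = -89.6°.

V_total = 115.1∠-89.6° V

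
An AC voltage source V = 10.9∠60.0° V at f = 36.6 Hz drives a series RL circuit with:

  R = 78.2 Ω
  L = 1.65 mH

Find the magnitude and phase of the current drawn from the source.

Step 1 — Angular frequency: ω = 2π·f = 2π·36.6 = 230 rad/s.
Step 2 — Component impedances:
  R: Z = R = 78.2 Ω
  L: Z = jωL = j·230·0.00165 = 0 + j0.3794 Ω
Step 3 — Series combination: Z_total = R + L = 78.2 + j0.3794 Ω = 78.2∠0.3° Ω.
Step 4 — Source phasor: V = 10.9∠60.0° V = 5.45 + j9.44 V.
Step 5 — Ohm's law: I = V / Z_total = (5.45 + j9.44) / (78.2 + j0.3794) = 0.07028 + j0.1204 A.
Step 6 — Convert to polar: |I| = 0.1394 A, ∠I = 59.7°.

I = 0.1394∠59.7° A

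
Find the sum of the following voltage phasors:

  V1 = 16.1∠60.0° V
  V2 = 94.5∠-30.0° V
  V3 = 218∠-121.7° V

Step 1 — Convert each phasor to rectangular form:
  V1 = 16.1·(cos(60.0°) + j·sin(60.0°)) = 8.05 + j13.94 V
  V2 = 94.5·(cos(-30.0°) + j·sin(-30.0°)) = 81.84 - j47.25 V
  V3 = 218·(cos(-121.7°) + j·sin(-121.7°)) = -114.6 - j185.5 V
Step 2 — Sum components: V_total = -24.66 - j218.8 V.
Step 3 — Convert to polar: |V_total| = 220.2 V, ∠V_total = -96.4°.

V_total = 220.2∠-96.4° V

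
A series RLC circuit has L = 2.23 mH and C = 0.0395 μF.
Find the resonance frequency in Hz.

Step 1 — Resonance condition Im(Z)=0 gives ω₀ = 1/√(LC).
Step 2 — ω₀ = 1/√(0.00223·3.95e-08) = 1.065e+05 rad/s.
Step 3 — f₀ = ω₀/(2π) = 1.696e+04 Hz.

f₀ = 1.696e+04 Hz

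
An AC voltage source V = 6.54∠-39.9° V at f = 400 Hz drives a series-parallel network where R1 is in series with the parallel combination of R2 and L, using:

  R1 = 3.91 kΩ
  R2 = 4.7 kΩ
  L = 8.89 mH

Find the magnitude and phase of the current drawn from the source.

Step 1 — Angular frequency: ω = 2π·f = 2π·400 = 2513 rad/s.
Step 2 — Component impedances:
  R1: Z = R = 3910 Ω
  R2: Z = R = 4700 Ω
  L: Z = jωL = j·2513·0.00889 = 0 + j22.34 Ω
Step 3 — Parallel branch: R2 || L = 1/(1/R2 + 1/L) = 0.1062 + j22.34 Ω.
Step 4 — Series with R1: Z_total = R1 + (R2 || L) = 3910 + j22.34 Ω = 3910∠0.3° Ω.
Step 5 — Source phasor: V = 6.54∠-39.9° V = 5.017 - j4.195 V.
Step 6 — Ohm's law: I = V / Z_total = (5.017 - j4.195) / (3910 + j22.34) = 0.001277 - j0.00108 A.
Step 7 — Convert to polar: |I| = 0.001673 A, ∠I = -40.2°.

I = 0.001673∠-40.2° A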